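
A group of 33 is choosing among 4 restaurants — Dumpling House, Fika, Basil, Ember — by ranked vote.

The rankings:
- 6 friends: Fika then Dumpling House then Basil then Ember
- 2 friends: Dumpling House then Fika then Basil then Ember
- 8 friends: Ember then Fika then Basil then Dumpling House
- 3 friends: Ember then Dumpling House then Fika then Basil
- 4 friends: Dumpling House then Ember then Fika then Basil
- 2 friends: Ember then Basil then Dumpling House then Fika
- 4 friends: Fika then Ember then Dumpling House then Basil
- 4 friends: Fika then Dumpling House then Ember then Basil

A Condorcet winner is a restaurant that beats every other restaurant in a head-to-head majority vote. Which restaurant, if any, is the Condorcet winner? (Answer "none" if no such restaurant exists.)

Ember

Check each pair by majority over 33 ballots:
Dumpling House vs Fika: 11 to 22, Fika.
Dumpling House vs Basil: 6+2+3+4+4+4 = 23 for Dumpling House, 10 for Basil — Dumpling House by 23–10.
Dumpling House vs Ember: 16 to 17, Ember.
Fika vs Basil: 31 to 2, Fika.
Fika vs Ember: Fika is ranked higher on 6+2+4+4 = 16 ballots, Ember on 17. Ember wins 17–16.
Basil vs Ember: Basil is ranked higher on 6+2 = 8 ballots, Ember on 25. Ember wins 25–8.
Ember defeats every rival head-to-head and is the Condorcet winner.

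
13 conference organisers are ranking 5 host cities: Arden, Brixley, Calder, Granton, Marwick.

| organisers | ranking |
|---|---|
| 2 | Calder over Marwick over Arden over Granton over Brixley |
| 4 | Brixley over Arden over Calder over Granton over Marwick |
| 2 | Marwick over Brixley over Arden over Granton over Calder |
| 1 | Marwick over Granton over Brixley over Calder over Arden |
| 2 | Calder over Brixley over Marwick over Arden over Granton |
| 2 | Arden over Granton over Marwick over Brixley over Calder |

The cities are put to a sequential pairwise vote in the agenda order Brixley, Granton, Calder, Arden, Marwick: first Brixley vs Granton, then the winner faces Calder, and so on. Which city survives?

Marwick

Round 1: Brixley vs Granton — 8–5, Brixley advances.
Round 2: Brixley vs Calder — 9–4, Brixley advances.
Round 3: Brixley vs Arden — 9–4, Brixley advances.
Round 4: Brixley vs Marwick — 6–7, Marwick advances.
The agenda winner is Marwick.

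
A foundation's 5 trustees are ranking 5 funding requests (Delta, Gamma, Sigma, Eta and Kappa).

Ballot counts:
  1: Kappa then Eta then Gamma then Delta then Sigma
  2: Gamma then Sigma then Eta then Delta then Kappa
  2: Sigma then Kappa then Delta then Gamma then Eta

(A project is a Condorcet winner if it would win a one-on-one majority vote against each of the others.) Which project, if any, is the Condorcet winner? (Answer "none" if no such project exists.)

Head-to-head results (5 reviewers):
Delta vs Gamma: 2 for Delta, 3 for Gamma — Gamma by 3–2.
Delta vs Sigma: 1 for Delta, 4 for Sigma — Sigma by 4–1.
Delta vs Eta: 2 to 3, Eta.
Delta vs Kappa: Delta preferred on 2 ballots; Kappa wins 3–2.
Gamma vs Sigma: 3 to 2, Gamma.
Gamma vs Eta: Gamma is ranked higher on 2+2 = 4 ballots, Eta on 1. Gamma wins 4–1.
Gamma vs Kappa: 2 to 3, Kappa.
Sigma vs Eta: 4 to 1, Sigma.
Sigma vs Kappa: 2+2 = 4 for Sigma, 1 for Kappa — Sigma by 4–1.
Eta vs Kappa: Eta preferred on 2 ballots; Kappa wins 3–2.
Each project drops at least one matchup (Delta loses to Gamma; Gamma loses to Kappa; Sigma loses to Gamma; Eta loses to Gamma; Kappa loses to Sigma); the cycle Gamma > Sigma > Kappa > Gamma rules out a Condorcet winner.

none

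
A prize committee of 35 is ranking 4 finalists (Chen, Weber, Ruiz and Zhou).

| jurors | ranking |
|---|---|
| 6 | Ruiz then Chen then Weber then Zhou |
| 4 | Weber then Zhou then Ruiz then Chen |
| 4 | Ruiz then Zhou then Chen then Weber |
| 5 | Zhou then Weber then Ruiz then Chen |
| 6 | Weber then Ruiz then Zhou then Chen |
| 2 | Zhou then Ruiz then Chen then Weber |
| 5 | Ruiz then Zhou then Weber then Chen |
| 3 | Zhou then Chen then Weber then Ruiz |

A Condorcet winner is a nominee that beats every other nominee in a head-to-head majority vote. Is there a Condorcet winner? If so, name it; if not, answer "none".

none

Check each pair by majority over 35 ballots:
Chen vs Weber: 6+4+2+3 = 15 for Chen, 20 for Weber — Weber by 20–15.
Chen vs Ruiz: Chen preferred on 3 ballots; Ruiz wins 32–3.
Chen vs Zhou: Chen preferred on 6 ballots; Zhou wins 29–6.
Weber vs Ruiz: 4+5+6+3 = 18 for Weber, 17 for Ruiz — Weber by 18–17.
Weber vs Zhou: 16 to 19, Zhou.
Ruiz vs Zhou: 21 to 14, Ruiz.
Every nominee loses at least once (Chen loses to Weber; Weber loses to Zhou; Ruiz loses to Weber; Zhou loses to Ruiz). The majority relation contains the cycle Weber > Ruiz > Zhou > Weber, so there is no Condorcet winner.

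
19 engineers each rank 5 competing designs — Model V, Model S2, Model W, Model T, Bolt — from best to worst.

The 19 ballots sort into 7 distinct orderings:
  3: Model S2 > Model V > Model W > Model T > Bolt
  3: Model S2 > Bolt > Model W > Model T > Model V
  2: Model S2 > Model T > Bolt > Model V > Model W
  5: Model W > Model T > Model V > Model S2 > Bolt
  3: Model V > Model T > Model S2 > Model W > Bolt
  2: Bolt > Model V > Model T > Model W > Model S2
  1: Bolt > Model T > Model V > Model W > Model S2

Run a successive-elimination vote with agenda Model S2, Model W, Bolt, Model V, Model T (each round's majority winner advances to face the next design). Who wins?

Round 1: Model S2 vs Model W — 11–8, Model S2 advances.
Round 2: Model S2 vs Bolt — 16–3, Model S2 advances.
Round 3: Model S2 vs Model V — 8–11, Model V advances.
Round 4: Model V vs Model T — 8–11, Model T advances.
Model T survives the agenda.

Model T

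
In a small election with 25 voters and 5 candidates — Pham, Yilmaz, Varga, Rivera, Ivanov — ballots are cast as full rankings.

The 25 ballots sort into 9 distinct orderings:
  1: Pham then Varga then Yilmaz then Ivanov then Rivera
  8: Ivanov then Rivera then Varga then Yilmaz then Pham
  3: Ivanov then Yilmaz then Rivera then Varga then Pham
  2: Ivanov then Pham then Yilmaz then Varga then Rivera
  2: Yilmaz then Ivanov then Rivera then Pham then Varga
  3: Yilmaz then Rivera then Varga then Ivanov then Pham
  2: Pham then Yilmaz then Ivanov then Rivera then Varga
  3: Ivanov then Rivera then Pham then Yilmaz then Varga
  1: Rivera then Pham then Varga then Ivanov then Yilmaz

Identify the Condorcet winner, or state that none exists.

Ivanov

Pairwise majorities:
Pham vs Yilmaz: 1+2+2+3+1 = 9 for Pham, 16 for Yilmaz — Yilmaz by 16–9.
Pham–Varga: Varga 14–11.
Pham–Rivera: Rivera 20–5.
Pham vs Ivanov: 1+2+1 = 4 for Pham, 21 for Ivanov — Ivanov by 21–4.
Yilmaz vs Varga: Yilmaz preferred on 3+2+2+3+2+3 = 15 ballots; Yilmaz wins 15–10.
Yilmaz–Rivera: Yilmaz 13–12.
Yilmaz vs Ivanov: Yilmaz is ranked higher on 1+2+3+2 = 8 ballots, Ivanov on 17. Ivanov wins 17–8.
Varga vs Rivera: Varga is ranked higher on 1+2 = 3 ballots, Rivera on 22. Rivera wins 22–3.
Varga vs Ivanov: Ivanov wins 20–5.
Rivera vs Ivanov: Ivanov wins 21–4.
Ivanov defeats every rival head-to-head and is the Condorcet winner.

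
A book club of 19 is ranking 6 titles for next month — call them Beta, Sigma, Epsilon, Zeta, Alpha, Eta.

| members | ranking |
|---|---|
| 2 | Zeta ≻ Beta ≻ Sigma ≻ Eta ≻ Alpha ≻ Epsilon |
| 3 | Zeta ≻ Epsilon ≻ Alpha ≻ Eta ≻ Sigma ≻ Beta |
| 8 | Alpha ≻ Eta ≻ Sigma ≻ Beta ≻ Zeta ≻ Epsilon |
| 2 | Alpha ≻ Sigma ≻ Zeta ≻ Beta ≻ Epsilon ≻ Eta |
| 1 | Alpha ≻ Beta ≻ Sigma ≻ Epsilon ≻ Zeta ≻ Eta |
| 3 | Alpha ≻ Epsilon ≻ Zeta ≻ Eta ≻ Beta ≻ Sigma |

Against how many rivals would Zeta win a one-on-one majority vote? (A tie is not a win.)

Zeta against each rival (19 members):
Zeta vs Beta: Zeta is ranked higher on 2+3+2+3 = 10 ballots, Beta on 9. Zeta wins 10–9.
Zeta vs Sigma: Sigma wins 11–8.
Zeta vs Epsilon: Zeta preferred on 2+3+8+2 = 15 ballots; Zeta wins 15–4.
Zeta vs Alpha: 2+3 = 5 for Zeta, 14 for Alpha — Alpha by 14–5.
Zeta–Eta: Zeta 11–8.
Zeta beats Beta, Epsilon, Eta; loses to Sigma, Alpha — 3 pairwise wins.

3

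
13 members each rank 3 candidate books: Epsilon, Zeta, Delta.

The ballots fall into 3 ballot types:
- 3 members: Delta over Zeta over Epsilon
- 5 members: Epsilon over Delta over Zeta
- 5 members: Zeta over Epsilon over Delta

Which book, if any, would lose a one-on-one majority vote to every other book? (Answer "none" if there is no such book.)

none

Head-to-head results (13 members):
Epsilon vs Zeta: Epsilon preferred on 5 ballots; Zeta wins 8–5.
Epsilon vs Delta: Epsilon, 10–3.
Zeta–Delta: Delta 8–5.
No book is winless: Epsilon beats Delta; Zeta beats Epsilon; Delta beats Zeta. There is no Condorcet loser.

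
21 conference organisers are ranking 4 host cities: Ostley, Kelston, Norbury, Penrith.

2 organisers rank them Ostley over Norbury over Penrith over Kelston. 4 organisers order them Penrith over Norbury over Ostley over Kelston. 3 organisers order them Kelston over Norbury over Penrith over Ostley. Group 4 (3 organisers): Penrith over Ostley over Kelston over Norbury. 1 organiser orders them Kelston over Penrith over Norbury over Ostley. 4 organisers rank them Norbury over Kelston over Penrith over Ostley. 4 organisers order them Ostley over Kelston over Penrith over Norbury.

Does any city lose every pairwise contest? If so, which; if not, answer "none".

Head-to-head results (21 organisers):
Ostley vs Kelston: Ostley preferred on 2+4+3+4 = 13 ballots; Ostley wins 13–8.
Ostley–Norbury: Norbury 12–9.
Ostley vs Penrith: Ostley preferred on 2+4 = 6 ballots; Penrith wins 15–6.
Kelston vs Norbury: 11 to 10, Kelston.
Kelston vs Penrith: Kelston is ranked higher on 3+1+4+4 = 12 ballots, Penrith on 9. Kelston wins 12–9.
Norbury vs Penrith: 9 to 12, Penrith.
No city is winless: Ostley beats Kelston; Kelston beats Norbury; Norbury beats Ostley; Penrith beats Ostley. There is no Condorcet loser.

none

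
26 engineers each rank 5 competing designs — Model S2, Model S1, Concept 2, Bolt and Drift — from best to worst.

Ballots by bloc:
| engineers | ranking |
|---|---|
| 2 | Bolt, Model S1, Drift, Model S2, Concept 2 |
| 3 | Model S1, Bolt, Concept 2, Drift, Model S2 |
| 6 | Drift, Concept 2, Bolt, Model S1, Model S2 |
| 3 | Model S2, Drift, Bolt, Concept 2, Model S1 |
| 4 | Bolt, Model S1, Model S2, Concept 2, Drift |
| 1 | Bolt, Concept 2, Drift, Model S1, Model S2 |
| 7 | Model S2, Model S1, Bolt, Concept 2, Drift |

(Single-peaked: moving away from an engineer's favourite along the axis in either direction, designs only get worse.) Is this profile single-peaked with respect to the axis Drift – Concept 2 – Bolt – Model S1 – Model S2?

no

Axis positions: Drift=1, Concept 2=2, Bolt=3, Model S1=4, Model S2=5.
Bloc 1: ranking walks positions 3-4-1-5-2; Drift is ranked above Concept 2 even though Concept 2 lies between Drift and the peak Bolt on the axis — preferences dip and rise again. Not single-peaked.
Bloc 2 (peak Model S1 at position 4): ranking walks positions 4-3-2-1-5, expanding outward from the peak — single-peaked.
Bloc 3 (peak Drift at position 1): ranking walks positions 1-2-3-4-5, expanding outward from the peak — single-peaked.
Bloc 4: ranking walks positions 5-1-3-2-4; Drift is ranked above Model S1 even though Model S1 lies between Drift and the peak Model S2 on the axis — preferences dip and rise again. Not single-peaked.
Bloc 5 (peak Bolt at position 3): ranking walks positions 3-4-5-2-1, expanding outward from the peak — single-peaked.
Bloc 6 (peak Bolt at position 3): ranking walks positions 3-2-1-4-5, expanding outward from the peak — single-peaked.
Bloc 7 (peak Model S2 at position 5): ranking walks positions 5-4-3-2-1, expanding outward from the peak — single-peaked.
Bloc 1 violates single-peakedness, so the profile is not single-peaked on this axis.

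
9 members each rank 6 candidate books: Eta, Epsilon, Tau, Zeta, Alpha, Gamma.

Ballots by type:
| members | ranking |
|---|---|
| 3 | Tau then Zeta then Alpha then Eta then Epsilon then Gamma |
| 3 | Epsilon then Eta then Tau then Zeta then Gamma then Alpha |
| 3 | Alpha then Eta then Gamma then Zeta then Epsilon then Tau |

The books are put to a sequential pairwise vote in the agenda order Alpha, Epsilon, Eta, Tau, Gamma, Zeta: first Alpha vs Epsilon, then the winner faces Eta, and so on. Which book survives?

Round 1: Alpha vs Epsilon — 6–3, Alpha advances.
Round 2: Alpha vs Eta — 6–3, Alpha advances.
Round 3: Alpha vs Tau — 3–6, Tau advances.
Round 4: Tau vs Gamma — 6–3, Tau advances.
Round 5: Tau vs Zeta — 6–3, Tau advances.
The agenda winner is Tau.

Tau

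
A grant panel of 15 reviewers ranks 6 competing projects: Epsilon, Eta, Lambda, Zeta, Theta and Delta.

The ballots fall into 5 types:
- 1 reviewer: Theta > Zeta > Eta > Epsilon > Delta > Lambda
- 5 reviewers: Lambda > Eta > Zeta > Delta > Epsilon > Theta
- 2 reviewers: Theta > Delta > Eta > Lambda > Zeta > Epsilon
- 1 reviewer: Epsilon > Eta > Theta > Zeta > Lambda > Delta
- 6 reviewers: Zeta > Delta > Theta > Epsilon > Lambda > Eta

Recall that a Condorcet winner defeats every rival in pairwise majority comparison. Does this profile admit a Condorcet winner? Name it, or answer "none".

none

Check each pair by majority over 15 ballots:
Epsilon vs Eta: 1+6 = 7 for Epsilon, 8 for Eta — Eta by 8–7.
Epsilon vs Lambda: 1+1+6 = 8 for Epsilon, 7 for Lambda — Epsilon by 8–7.
Epsilon vs Zeta: 1 to 14, Zeta.
Epsilon vs Theta: Epsilon is ranked higher on 5+1 = 6 ballots, Theta on 9. Theta wins 9–6.
Epsilon vs Delta: 1+1 = 2 for Epsilon, 13 for Delta — Delta by 13–2.
Eta vs Lambda: 4 to 11, Lambda.
Eta vs Zeta: Eta is ranked higher on 5+2+1 = 8 ballots, Zeta on 7. Eta wins 8–7.
Eta vs Theta: 5+1 = 6 for Eta, 9 for Theta — Theta by 9–6.
Eta vs Delta: Eta is ranked higher on 1+5+1 = 7 ballots, Delta on 8. Delta wins 8–7.
Lambda vs Zeta: 5+2 = 7 for Lambda, 8 for Zeta — Zeta by 8–7.
Lambda vs Theta: Lambda is ranked higher on 5 ballots, Theta on 10. Theta wins 10–5.
Lambda vs Delta: Lambda preferred on 5+1 = 6 ballots; Delta wins 9–6.
Zeta vs Theta: Zeta preferred on 5+6 = 11 ballots; Zeta wins 11–4.
Zeta vs Delta: 13 to 2, Zeta.
Theta vs Delta: 1+2+1 = 4 for Theta, 11 for Delta — Delta by 11–4.
Every project loses at least once (Epsilon loses to Eta; Eta loses to Lambda; Lambda loses to Epsilon; Zeta loses to Eta; Theta loses to Zeta; Delta loses to Zeta). The majority relation contains the cycle Epsilon → Lambda → Eta → Epsilon, so there is no Condorcet winner.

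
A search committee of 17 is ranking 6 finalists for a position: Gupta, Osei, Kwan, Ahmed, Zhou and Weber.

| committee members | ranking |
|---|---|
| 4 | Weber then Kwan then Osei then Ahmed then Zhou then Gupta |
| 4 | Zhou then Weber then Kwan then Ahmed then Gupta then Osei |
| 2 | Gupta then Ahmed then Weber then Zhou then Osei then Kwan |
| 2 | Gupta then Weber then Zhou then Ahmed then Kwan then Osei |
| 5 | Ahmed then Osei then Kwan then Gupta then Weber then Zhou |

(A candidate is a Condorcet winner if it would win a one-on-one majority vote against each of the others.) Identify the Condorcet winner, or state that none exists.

none

Pairwise majorities:
Gupta vs Osei: Osei wins 9–8.
Gupta–Kwan: Kwan 13–4.
Gupta vs Ahmed: Ahmed, 13–4.
Gupta–Zhou: Gupta 9–8.
Gupta vs Weber: Gupta wins 9–8.
Osei vs Kwan: Kwan, 10–7.
Osei vs Ahmed: Ahmed, 13–4.
Osei vs Zhou: Osei wins 9–8.
Osei–Weber: Weber 12–5.
Kwan vs Ahmed: Ahmed, 9–8.
Kwan vs Zhou: Kwan, 9–8.
Kwan vs Weber: Weber, 12–5.
Ahmed vs Zhou: Ahmed, 11–6.
Ahmed vs Weber: Weber, 10–7.
Zhou–Weber: Weber 13–4.
Every candidate loses at least once (Gupta loses to Osei; Osei loses to Kwan; Kwan loses to Ahmed; Ahmed loses to Weber; Zhou loses to Gupta; Weber loses to Gupta). The majority relation contains the cycle Gupta beats Weber beats Osei beats Gupta, so there is no Condorcet winner.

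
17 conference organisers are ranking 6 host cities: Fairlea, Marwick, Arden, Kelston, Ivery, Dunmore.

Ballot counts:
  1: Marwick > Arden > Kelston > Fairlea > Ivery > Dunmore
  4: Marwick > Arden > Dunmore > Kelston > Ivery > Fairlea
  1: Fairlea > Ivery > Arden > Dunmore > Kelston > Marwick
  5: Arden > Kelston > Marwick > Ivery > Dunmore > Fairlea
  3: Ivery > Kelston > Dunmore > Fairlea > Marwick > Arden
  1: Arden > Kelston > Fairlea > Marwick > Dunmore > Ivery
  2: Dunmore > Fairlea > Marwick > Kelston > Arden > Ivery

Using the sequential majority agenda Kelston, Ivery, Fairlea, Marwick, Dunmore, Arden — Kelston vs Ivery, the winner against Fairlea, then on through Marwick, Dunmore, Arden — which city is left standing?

Arden

Round 1: Kelston vs Ivery — 13–4, Kelston advances.
Round 2: Kelston vs Fairlea — 14–3, Kelston advances.
Round 3: Kelston vs Marwick — 10–7, Kelston advances.
Round 4: Kelston vs Dunmore — 10–7, Kelston advances.
Round 5: Kelston vs Arden — 5–12, Arden advances.
Arden survives the agenda.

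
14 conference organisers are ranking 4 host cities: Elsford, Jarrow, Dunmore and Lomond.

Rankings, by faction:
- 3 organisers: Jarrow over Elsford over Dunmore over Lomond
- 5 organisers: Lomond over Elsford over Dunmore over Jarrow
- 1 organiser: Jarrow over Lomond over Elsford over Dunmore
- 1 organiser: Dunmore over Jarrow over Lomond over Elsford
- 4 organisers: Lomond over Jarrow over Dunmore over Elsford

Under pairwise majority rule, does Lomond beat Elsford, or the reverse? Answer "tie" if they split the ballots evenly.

Lomond

Ballots ranking Lomond above Elsford: 5 + 1 + 1 + 4 = 11.
Ballots ranking Elsford above Lomond: 14 − 11 = 3.
Lomond wins the head-to-head 11–3.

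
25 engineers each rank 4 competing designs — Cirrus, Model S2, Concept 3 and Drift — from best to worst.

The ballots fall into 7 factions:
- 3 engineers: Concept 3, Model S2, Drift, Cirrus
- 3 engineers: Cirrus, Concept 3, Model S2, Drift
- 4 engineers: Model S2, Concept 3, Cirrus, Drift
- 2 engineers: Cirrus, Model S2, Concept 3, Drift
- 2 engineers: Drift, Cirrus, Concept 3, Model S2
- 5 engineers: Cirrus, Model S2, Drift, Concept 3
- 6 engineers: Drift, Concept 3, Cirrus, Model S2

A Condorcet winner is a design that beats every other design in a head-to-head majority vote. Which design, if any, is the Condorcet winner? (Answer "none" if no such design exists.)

Head-to-head results (25 engineers):
Cirrus vs Model S2: Cirrus, 18–7.
Cirrus–Concept 3: Concept 3 13–12.
Cirrus–Drift: Cirrus 14–11.
Model S2 vs Concept 3: Concept 3 wins 14–11.
Model S2 vs Drift: Model S2, 17–8.
Concept 3–Drift: Drift 13–12.
Every design loses at least once (Cirrus loses to Concept 3; Model S2 loses to Cirrus; Concept 3 loses to Drift; Drift loses to Cirrus). The majority relation contains the cycle Cirrus → Drift → Concept 3 → Cirrus, so there is no Condorcet winner.

none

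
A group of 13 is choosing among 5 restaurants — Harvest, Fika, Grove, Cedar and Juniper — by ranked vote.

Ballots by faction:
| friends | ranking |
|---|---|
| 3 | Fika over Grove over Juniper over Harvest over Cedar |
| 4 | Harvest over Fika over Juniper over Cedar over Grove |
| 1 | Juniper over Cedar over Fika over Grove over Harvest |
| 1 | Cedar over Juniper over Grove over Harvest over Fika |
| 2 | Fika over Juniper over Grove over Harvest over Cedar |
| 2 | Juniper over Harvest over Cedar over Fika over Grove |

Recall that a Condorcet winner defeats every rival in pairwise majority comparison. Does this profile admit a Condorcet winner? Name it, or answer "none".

Check each pair by majority over 13 ballots:
Harvest vs Fika: Harvest wins 7–6.
Harvest vs Grove: Grove, 7–6.
Harvest vs Cedar: Harvest, 11–2.
Harvest vs Juniper: Harvest is ranked higher on 4 ballots, Juniper on 9. Juniper wins 9–4.
Fika vs Grove: 12 to 1, Fika.
Fika vs Cedar: Fika wins 9–4.
Fika vs Juniper: 9 to 4, Fika.
Grove vs Cedar: Cedar wins 8–5.
Grove vs Juniper: 3 for Grove, 10 for Juniper — Juniper by 10–3.
Cedar vs Juniper: Juniper wins 12–1.
Each restaurant drops at least one matchup (Harvest loses to Grove; Fika loses to Harvest; Grove loses to Fika; Cedar loses to Harvest; Juniper loses to Fika); the cycle Harvest beats Fika beats Grove beats Harvest rules out a Condorcet winner.

none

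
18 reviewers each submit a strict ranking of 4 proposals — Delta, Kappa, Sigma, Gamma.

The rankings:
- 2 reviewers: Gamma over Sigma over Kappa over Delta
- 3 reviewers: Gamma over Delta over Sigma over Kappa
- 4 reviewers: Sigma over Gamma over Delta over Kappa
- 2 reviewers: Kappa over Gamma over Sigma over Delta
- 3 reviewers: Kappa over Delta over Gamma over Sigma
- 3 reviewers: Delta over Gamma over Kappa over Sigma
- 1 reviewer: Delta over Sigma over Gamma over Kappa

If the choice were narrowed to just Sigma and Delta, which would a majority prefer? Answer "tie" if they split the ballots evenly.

Delta

Ballots ranking Sigma above Delta: 2 + 4 + 2 = 8.
Ballots ranking Delta above Sigma: 18 − 8 = 10.
Delta wins the head-to-head 10–8.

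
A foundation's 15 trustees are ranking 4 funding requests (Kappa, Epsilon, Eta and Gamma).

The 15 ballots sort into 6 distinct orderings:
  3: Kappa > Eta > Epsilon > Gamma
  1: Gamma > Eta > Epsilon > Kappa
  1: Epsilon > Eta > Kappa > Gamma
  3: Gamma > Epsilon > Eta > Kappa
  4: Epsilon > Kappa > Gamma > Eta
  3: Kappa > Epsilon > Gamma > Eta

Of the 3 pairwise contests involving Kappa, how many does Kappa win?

Kappa against each rival (15 reviewers):
Kappa vs Epsilon: Epsilon, 9–6.
Kappa vs Eta: 10 to 5, Kappa.
Kappa vs Gamma: Kappa, 11–4.
Kappa beats Eta, Gamma; loses to Epsilon — 2 pairwise wins.

2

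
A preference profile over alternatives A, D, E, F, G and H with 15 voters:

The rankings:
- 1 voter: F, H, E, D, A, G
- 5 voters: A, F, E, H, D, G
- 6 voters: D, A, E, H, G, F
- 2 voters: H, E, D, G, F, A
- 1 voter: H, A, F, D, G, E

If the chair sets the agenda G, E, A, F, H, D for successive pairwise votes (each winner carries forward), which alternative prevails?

Round 1: G vs E — 1–14, E advances.
Round 2: E vs A — 3–12, A advances.
Round 3: A vs F — 12–3, A advances.
Round 4: A vs H — 11–4, A advances.
Round 5: A vs D — 6–9, D advances.
D survives the agenda.

D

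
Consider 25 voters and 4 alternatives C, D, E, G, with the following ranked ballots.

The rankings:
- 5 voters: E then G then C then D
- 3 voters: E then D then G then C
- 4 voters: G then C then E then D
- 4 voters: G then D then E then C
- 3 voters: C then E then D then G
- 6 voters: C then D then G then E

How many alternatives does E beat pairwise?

1

E against each rival (25 voters):
E vs C: E is ranked higher on 5+3+4 = 12 ballots, C on 13. C wins 13–12.
E vs D: E, 15–10.
E–G: G 14–11.
E beats D; loses to C, G — 1 pairwise win.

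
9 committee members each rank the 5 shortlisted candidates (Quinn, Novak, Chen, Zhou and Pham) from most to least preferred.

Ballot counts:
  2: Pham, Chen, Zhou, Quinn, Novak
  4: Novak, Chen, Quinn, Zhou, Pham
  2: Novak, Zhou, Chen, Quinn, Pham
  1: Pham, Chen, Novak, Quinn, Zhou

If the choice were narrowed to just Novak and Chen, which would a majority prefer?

Ballots ranking Novak above Chen: 4 + 2 = 6.
Ballots ranking Chen above Novak: 9 − 6 = 3.
Novak wins the head-to-head 6–3.

Novak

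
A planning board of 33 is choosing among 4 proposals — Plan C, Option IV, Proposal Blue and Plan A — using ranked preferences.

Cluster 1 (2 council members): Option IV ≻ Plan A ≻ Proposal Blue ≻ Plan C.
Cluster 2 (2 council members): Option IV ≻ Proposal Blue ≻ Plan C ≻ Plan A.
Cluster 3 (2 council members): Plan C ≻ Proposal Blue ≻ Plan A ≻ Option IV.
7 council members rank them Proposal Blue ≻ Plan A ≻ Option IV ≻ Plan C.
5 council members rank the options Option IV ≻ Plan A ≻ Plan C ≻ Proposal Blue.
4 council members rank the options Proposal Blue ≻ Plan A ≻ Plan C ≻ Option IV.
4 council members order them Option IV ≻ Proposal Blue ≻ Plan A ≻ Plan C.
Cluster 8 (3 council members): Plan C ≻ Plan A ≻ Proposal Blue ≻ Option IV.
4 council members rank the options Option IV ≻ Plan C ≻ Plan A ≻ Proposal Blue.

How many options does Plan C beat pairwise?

0

Plan C against each rival (33 council members):
Plan C vs Option IV: Plan C preferred on 2+4+3 = 9 ballots; Option IV wins 24–9.
Plan C vs Proposal Blue: 14 to 19, Proposal Blue.
Plan C vs Plan A: Plan A wins 22–11.
Plan C beats no one; loses to Option IV, Proposal Blue, Plan A — 0 pairwise wins.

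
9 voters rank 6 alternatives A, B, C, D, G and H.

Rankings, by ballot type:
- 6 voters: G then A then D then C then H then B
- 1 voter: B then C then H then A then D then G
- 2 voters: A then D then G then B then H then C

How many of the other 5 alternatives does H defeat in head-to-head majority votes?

H against each rival (9 voters):
H vs A: A, 8–1.
H–B: H 6–3.
H vs C: 2 to 7, C.
H vs D: H preferred on 1 ballot; D wins 8–1.
H vs G: H preferred on 1 ballot; G wins 8–1.
H beats B; loses to A, C, D, G — 1 pairwise win.

1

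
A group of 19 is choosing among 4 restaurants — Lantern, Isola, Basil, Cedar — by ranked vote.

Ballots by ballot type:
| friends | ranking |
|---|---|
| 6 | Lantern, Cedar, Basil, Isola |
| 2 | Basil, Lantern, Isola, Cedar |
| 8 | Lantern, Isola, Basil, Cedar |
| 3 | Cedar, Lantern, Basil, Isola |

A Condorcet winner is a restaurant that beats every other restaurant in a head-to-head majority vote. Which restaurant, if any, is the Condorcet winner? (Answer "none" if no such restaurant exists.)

Check each pair by majority over 19 ballots:
Lantern vs Isola: Lantern wins 19–0.
Lantern vs Basil: Lantern is ranked higher on 6+8+3 = 17 ballots, Basil on 2. Lantern wins 17–2.
Lantern vs Cedar: 6+2+8 = 16 for Lantern, 3 for Cedar — Lantern by 16–3.
Isola–Basil: Basil 11–8.
Isola–Cedar: Isola 10–9.
Basil–Cedar: Basil 10–9.
Lantern wins every pairwise contest, so Lantern is the Condorcet winner.

Lantern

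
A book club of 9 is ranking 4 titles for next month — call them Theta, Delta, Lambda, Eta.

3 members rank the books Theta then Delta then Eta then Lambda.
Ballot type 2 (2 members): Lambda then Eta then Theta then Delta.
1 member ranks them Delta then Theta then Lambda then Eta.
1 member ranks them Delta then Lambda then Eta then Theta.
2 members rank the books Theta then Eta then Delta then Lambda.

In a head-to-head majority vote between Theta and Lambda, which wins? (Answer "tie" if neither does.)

Theta

Ballots ranking Theta above Lambda: 3 + 1 + 2 = 6.
Ballots ranking Lambda above Theta: 9 − 6 = 3.
Theta wins the head-to-head 6–3.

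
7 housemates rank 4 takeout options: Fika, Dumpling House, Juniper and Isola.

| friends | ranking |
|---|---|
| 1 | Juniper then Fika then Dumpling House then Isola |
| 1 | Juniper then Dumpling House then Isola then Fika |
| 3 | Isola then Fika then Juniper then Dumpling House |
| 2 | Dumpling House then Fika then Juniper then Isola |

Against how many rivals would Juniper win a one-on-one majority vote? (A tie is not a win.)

2

Juniper against each rival (7 friends):
Juniper–Fika: Fika 5–2.
Juniper vs Dumpling House: Juniper, 5–2.
Juniper vs Isola: Juniper preferred on 1+1+2 = 4 ballots; Juniper wins 4–3.
Juniper beats Dumpling House, Isola; loses to Fika — 2 pairwise wins.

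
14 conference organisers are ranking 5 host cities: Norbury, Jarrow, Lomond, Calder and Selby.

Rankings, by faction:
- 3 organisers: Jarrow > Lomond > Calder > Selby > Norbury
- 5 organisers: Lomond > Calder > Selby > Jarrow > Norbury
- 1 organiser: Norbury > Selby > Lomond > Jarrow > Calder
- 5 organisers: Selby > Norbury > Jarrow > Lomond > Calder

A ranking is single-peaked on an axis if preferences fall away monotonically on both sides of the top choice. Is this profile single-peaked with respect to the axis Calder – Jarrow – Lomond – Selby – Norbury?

no

Axis positions: Calder=1, Jarrow=2, Lomond=3, Selby=4, Norbury=5.
Faction 1 (peak Jarrow at position 2): ranking walks positions 2-3-1-4-5, expanding outward from the peak — single-peaked.
Faction 2: ranking walks positions 3-1-4-2-5; Calder is ranked above Jarrow even though Jarrow lies between Calder and the peak Lomond on the axis — preferences dip and rise again. Not single-peaked.
Faction 3 (peak Norbury at position 5): ranking walks positions 5-4-3-2-1, expanding outward from the peak — single-peaked.
Faction 4: ranking walks positions 4-5-2-3-1; Jarrow is ranked above Lomond even though Lomond lies between Jarrow and the peak Selby on the axis — preferences dip and rise again. Not single-peaked.
Faction 2 violates single-peakedness, so the profile is not single-peaked on this axis.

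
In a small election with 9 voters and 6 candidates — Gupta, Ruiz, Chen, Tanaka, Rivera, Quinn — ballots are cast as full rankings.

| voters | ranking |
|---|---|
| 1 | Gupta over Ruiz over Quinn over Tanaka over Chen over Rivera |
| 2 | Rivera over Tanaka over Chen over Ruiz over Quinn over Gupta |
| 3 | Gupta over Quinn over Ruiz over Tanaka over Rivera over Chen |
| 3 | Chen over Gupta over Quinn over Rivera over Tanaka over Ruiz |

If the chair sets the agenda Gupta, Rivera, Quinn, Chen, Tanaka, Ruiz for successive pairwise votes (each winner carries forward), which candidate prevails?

Tanaka

Round 1: Gupta vs Rivera — 7–2, Gupta advances.
Round 2: Gupta vs Quinn — 7–2, Gupta advances.
Round 3: Gupta vs Chen — 4–5, Chen advances.
Round 4: Chen vs Tanaka — 3–6, Tanaka advances.
Round 5: Tanaka vs Ruiz — 5–4, Tanaka advances.
The agenda winner is Tanaka.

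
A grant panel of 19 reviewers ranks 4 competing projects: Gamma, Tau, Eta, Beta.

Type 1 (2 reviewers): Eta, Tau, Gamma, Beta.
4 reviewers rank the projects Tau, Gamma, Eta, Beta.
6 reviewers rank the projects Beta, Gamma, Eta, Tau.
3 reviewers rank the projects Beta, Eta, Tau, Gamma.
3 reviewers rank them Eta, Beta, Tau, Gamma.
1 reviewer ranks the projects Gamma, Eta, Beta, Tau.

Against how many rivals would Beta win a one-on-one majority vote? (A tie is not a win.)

2

Beta against each rival (19 reviewers):
Beta vs Gamma: 6+3+3 = 12 for Beta, 7 for Gamma — Beta by 12–7.
Beta vs Tau: Beta preferred on 6+3+3+1 = 13 ballots; Beta wins 13–6.
Beta vs Eta: Beta preferred on 6+3 = 9 ballots; Eta wins 10–9.
Beta beats Gamma, Tau; loses to Eta — 2 pairwise wins.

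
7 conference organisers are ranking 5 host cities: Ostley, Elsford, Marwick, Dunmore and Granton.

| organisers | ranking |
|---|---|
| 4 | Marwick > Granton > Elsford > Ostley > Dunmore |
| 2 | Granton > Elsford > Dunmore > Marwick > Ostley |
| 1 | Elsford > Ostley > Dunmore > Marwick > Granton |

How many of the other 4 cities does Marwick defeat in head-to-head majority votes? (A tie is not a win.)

4

Marwick against each rival (7 organisers):
Marwick vs Ostley: Marwick preferred on 4+2 = 6 ballots; Marwick wins 6–1.
Marwick vs Elsford: 4 to 3, Marwick.
Marwick vs Dunmore: 4 for Marwick, 3 for Dunmore — Marwick by 4–3.
Marwick–Granton: Marwick 5–2.
Marwick beats Ostley, Elsford, Dunmore, Granton — 4 pairwise wins.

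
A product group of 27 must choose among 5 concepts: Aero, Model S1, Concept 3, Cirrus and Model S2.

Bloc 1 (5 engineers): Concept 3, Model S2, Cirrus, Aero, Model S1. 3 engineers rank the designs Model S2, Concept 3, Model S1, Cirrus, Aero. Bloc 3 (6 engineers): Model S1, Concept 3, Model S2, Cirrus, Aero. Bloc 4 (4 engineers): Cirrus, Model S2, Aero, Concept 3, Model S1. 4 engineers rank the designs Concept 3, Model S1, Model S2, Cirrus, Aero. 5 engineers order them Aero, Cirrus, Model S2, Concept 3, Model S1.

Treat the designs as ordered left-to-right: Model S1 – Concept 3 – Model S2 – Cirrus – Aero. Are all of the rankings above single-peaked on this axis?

yes

Axis positions: Model S1=1, Concept 3=2, Model S2=3, Cirrus=4, Aero=5.
Bloc 1 (peak Concept 3 at position 2): ranking walks positions 2-3-4-5-1, expanding outward from the peak — single-peaked.
Bloc 2 (peak Model S2 at position 3): ranking walks positions 3-2-1-4-5, expanding outward from the peak — single-peaked.
Bloc 3 (peak Model S1 at position 1): ranking walks positions 1-2-3-4-5, expanding outward from the peak — single-peaked.
Bloc 4 (peak Cirrus at position 4): ranking walks positions 4-3-5-2-1, expanding outward from the peak — single-peaked.
Bloc 5 (peak Concept 3 at position 2): ranking walks positions 2-1-3-4-5, expanding outward from the peak — single-peaked.
Bloc 6 (peak Aero at position 5): ranking walks positions 5-4-3-2-1, expanding outward from the peak — single-peaked.
Every ranking is single-peaked on this axis.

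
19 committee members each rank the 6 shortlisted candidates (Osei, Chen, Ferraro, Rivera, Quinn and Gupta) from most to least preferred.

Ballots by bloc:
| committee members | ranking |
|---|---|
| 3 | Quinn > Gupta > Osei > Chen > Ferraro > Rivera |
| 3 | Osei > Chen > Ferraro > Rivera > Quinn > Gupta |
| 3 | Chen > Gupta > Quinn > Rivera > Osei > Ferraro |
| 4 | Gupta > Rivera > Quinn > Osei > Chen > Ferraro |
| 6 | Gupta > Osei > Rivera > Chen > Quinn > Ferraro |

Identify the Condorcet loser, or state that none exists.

Ferraro

Pairwise majorities:
Osei–Chen: Osei 16–3.
Osei–Ferraro: Osei 19–0.
Osei vs Rivera: Osei, 12–7.
Osei vs Quinn: Osei is ranked higher on 3+6 = 9 ballots, Quinn on 10. Quinn wins 10–9.
Osei vs Gupta: Osei is ranked higher on 3 ballots, Gupta on 16. Gupta wins 16–3.
Chen vs Ferraro: Chen preferred on 3+3+3+4+6 = 19 ballots; Chen wins 19–0.
Chen vs Rivera: Rivera wins 10–9.
Chen–Quinn: Chen 12–7.
Chen vs Gupta: 3+3 = 6 for Chen, 13 for Gupta — Gupta by 13–6.
Ferraro vs Rivera: Rivera, 13–6.
Ferraro vs Quinn: Quinn wins 16–3.
Ferraro vs Gupta: Gupta wins 16–3.
Rivera vs Quinn: 3+4+6 = 13 for Rivera, 6 for Quinn — Rivera by 13–6.
Rivera vs Gupta: 3 for Rivera, 16 for Gupta — Gupta by 16–3.
Quinn vs Gupta: Gupta, 13–6.
Only Ferraro has no wins; Ferraro is the Condorcet loser.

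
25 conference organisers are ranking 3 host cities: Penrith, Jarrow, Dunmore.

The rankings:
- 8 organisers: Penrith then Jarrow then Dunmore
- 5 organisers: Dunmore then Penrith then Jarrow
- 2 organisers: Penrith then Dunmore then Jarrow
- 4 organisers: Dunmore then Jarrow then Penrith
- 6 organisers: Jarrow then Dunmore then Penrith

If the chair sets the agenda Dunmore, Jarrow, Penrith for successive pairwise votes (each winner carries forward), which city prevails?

Round 1: Dunmore vs Jarrow — 11–14, Jarrow advances.
Round 2: Jarrow vs Penrith — 10–15, Penrith advances.
Penrith survives the agenda.

Penrith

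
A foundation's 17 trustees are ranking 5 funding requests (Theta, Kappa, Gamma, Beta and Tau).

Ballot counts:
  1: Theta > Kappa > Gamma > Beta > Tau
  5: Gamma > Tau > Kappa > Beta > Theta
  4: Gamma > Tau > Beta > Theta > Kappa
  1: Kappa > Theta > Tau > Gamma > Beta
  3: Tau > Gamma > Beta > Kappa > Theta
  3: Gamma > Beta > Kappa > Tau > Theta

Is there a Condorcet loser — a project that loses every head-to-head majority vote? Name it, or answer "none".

Theta

Head-to-head results (17 reviewers):
Theta–Kappa: Kappa 12–5.
Theta vs Gamma: Gamma wins 15–2.
Theta vs Beta: Beta, 15–2.
Theta vs Tau: Theta is ranked higher on 1+1 = 2 ballots, Tau on 15. Tau wins 15–2.
Kappa–Gamma: Gamma 15–2.
Kappa vs Beta: 1+5+1 = 7 for Kappa, 10 for Beta — Beta by 10–7.
Kappa vs Tau: Tau wins 12–5.
Gamma vs Beta: Gamma preferred on 1+5+4+1+3+3 = 17 ballots; Gamma wins 17–0.
Gamma vs Tau: Gamma, 13–4.
Beta vs Tau: Tau, 13–4.
Theta loses to every other project — it is the Condorcet loser.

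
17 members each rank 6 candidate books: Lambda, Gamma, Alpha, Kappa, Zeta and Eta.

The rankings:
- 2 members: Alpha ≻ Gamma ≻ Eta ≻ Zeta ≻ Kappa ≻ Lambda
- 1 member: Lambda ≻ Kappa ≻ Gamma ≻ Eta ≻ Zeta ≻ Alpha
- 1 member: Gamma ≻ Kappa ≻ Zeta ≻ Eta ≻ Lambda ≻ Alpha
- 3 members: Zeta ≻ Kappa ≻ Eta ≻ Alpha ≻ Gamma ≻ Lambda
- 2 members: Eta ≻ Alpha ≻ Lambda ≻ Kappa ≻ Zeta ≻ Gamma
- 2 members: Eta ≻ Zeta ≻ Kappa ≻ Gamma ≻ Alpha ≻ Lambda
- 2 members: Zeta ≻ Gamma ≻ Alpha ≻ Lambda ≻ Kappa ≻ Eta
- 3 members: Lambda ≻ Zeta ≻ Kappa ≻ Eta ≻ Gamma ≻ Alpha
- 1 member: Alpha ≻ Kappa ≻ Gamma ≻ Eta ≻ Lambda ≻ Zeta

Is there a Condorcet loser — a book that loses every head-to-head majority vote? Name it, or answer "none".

Lambda

Pairwise majorities:
Lambda vs Gamma: Lambda preferred on 1+2+3 = 6 ballots; Gamma wins 11–6.
Lambda vs Alpha: Alpha wins 12–5.
Lambda–Kappa: Kappa 9–8.
Lambda vs Zeta: 1+2+3+1 = 7 for Lambda, 10 for Zeta — Zeta by 10–7.
Lambda vs Eta: Eta, 11–6.
Gamma vs Alpha: 1+1+2+2+3 = 9 for Gamma, 8 for Alpha — Gamma by 9–8.
Gamma vs Kappa: Kappa wins 12–5.
Gamma vs Zeta: Zeta, 12–5.
Gamma vs Eta: 2+1+1+2+1 = 7 for Gamma, 10 for Eta — Eta by 10–7.
Alpha–Kappa: Kappa 10–7.
Alpha vs Zeta: 5 to 12, Zeta.
Alpha vs Eta: Eta wins 12–5.
Kappa vs Zeta: Zeta wins 12–5.
Kappa vs Eta: Kappa preferred on 1+1+3+2+3+1 = 11 ballots; Kappa wins 11–6.
Zeta vs Eta: Zeta preferred on 1+3+2+3 = 9 ballots; Zeta wins 9–8.
Lambda is beaten in every head-to-head and is the Condorcet loser.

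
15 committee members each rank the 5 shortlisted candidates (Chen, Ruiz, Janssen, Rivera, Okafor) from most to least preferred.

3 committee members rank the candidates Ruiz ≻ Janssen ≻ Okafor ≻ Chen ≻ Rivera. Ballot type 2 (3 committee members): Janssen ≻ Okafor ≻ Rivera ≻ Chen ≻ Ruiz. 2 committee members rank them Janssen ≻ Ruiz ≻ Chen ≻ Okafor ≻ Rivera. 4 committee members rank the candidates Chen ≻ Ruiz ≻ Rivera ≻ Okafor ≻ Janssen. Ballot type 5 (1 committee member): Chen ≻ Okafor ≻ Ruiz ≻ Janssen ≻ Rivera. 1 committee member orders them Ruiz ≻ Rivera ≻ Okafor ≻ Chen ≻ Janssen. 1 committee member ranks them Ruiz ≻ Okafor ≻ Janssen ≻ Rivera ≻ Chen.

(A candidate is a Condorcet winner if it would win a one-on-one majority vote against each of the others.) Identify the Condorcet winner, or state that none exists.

Head-to-head results (15 committee members):
Chen vs Ruiz: 3+4+1 = 8 for Chen, 7 for Ruiz — Chen by 8–7.
Chen vs Janssen: Janssen wins 9–6.
Chen vs Rivera: Chen wins 10–5.
Chen vs Okafor: Okafor wins 8–7.
Ruiz vs Janssen: Ruiz wins 10–5.
Ruiz vs Rivera: Ruiz preferred on 3+2+4+1+1+1 = 12 ballots; Ruiz wins 12–3.
Ruiz vs Okafor: Ruiz is ranked higher on 3+2+4+1+1 = 11 ballots, Okafor on 4. Ruiz wins 11–4.
Janssen vs Rivera: Janssen is ranked higher on 3+3+2+1+1 = 10 ballots, Rivera on 5. Janssen wins 10–5.
Janssen vs Okafor: Janssen preferred on 3+3+2 = 8 ballots; Janssen wins 8–7.
Rivera vs Okafor: Okafor, 10–5.
Each candidate drops at least one matchup (Chen loses to Janssen; Ruiz loses to Chen; Janssen loses to Ruiz; Rivera loses to Chen; Okafor loses to Ruiz); the cycle Chen > Ruiz > Janssen > Chen rules out a Condorcet winner.

none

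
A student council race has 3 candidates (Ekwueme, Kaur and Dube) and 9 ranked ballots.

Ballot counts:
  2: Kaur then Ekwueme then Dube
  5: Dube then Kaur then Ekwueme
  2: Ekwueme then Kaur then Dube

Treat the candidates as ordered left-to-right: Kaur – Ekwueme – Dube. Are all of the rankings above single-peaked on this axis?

no

Axis positions: Kaur=1, Ekwueme=2, Dube=3.
Group 1 (peak Kaur at position 1): ranking walks positions 1-2-3, expanding outward from the peak — single-peaked.
Group 2: ranking walks positions 3-1-2; Kaur is ranked above Ekwueme even though Ekwueme lies between Kaur and the peak Dube on the axis — preferences dip and rise again. Not single-peaked.
Group 3 (peak Ekwueme at position 2): ranking walks positions 2-1-3, expanding outward from the peak — single-peaked.
Group 2 violates single-peakedness, so the profile is not single-peaked on this axis.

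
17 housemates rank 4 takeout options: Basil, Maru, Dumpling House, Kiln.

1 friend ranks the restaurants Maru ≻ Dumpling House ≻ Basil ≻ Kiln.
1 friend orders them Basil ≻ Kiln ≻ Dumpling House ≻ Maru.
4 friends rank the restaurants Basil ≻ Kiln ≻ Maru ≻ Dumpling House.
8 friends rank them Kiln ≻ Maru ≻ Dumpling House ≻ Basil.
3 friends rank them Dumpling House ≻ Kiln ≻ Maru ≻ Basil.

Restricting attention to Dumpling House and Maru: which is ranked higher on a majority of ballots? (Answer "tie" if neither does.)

Maru

Ballots ranking Dumpling House above Maru: 1 + 3 = 4.
Ballots ranking Maru above Dumpling House: 17 − 4 = 13.
Maru wins the head-to-head 13–4.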